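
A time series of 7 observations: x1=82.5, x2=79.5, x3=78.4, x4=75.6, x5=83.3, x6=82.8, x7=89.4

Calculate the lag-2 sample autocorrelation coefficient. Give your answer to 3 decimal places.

0.091

Mean x̄ = (82.5 + 79.5 + 78.4 + 75.6 + 83.3 + 82.8 + 89.4)/7 = 81.6429
Deviations from mean: 0.8571, -2.1429, -3.2429, -6.0429, 1.6571, 1.1571, 7.7571
Σ(x_t−x̄)(x_{t+2}−x̄) = (-2.7796) + (12.9490) + (-5.3739) + (-6.9924) + (12.8547) = 10.6578
Denominator Σ(x_t−x̄)² = 116.6171
r_2 = 10.6578 / 116.6171 = 0.091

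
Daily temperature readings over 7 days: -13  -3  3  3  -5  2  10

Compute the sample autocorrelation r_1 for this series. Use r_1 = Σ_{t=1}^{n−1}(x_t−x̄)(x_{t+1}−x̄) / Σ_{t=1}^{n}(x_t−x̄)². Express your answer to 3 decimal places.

0.104

Mean x̄ = (-13 − 3 + 3 + 3 − 5 + 2 + 10)/7 = -0.4286
Deviations from mean: -12.5714, -2.5714, 3.4286, 3.4286, -4.5714, 2.4286, 10.4286
Σ(x_t−x̄)(x_{t+1}−x̄) = (32.3265) + (-8.8163) + (11.7551) + (-15.6735) + (-11.1020) + (25.3265) = 33.8163
Denominator Σ(x_t−x̄)² = 323.7143
r_1 = 33.8163 / 323.7143 = 0.104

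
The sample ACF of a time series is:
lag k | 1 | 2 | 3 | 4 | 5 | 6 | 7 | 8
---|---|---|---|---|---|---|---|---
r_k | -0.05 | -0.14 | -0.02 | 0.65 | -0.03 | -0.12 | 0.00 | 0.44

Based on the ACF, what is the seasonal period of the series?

4

The largest autocorrelation is r_4 = 0.65, with a weaker echo at lag 8 (0.44); the remaining lags stay at or below 0.00.
The dominant spike at lag 4 indicates a seasonal period of 4.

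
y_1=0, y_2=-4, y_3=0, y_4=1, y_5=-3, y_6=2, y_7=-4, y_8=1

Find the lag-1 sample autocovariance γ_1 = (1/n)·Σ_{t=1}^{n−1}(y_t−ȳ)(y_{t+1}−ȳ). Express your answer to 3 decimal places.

Mean ȳ = (0 − 4 + 0 + 1 − 3 + 2 − 4 + 1)/8 = -0.8750
Deviations: 0.8750, -3.1250, 0.8750, 1.8750, -2.1250, 2.8750, -3.1250, 1.8750
Σ_{t=1}^{7}(y_t−ȳ)(y_{t+1}−ȳ) = -28.7656
γ_1 = -28.7656 / 8 = -3.596

-3.596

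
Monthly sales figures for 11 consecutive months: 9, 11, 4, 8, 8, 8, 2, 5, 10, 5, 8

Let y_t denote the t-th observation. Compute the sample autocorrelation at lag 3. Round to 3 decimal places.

0.098

Mean ȳ = (9 + 11 + 4 + 8 + 8 + 8 + 2 + 5 + 10 + 5 + 8)/11 = 7.0909
Numerator Σ_{t=1}^{8}(y_t−ȳ)(y_{t+3}−ȳ) = 7.3388
Denominator Σ(y_t−ȳ)² = 74.9091
r_3 = 7.3388 / 74.9091 = 0.098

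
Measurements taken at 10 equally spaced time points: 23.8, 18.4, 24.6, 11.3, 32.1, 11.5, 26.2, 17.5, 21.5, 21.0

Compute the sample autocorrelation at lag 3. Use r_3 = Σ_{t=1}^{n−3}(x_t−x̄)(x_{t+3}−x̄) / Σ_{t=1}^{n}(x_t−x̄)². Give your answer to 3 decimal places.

Mean x̄ = (23.8 + 18.4 + 24.6 + 11.3 + 32.1 + 11.5 + 26.2 + 17.5 + 21.5 + 21.0)/10 = 20.7900
Σ(x_t−x̄)(x_{t+3}−x̄) = (-28.5649) + (-27.0309) + (-35.3949) + (-51.3409) + (-37.2099) + (-6.5959) + (1.1361) = -185.0013
Denominator Σ(x_t−x̄)² = 374.2090
r_3 = -185.0013 / 374.2090 = -0.494

-0.494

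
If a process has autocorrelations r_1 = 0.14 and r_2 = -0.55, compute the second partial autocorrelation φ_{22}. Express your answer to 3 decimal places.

-0.581

φ_{22} = (r_2 − r_1²) / (1 − r_1²)
r_1² = (0.14)² = 0.0196
Numerator = -0.55 − 0.0196 = -0.5696; denominator = 1 − 0.0196 = 0.9804
φ_{22} = -0.5696 / 0.9804 = -0.581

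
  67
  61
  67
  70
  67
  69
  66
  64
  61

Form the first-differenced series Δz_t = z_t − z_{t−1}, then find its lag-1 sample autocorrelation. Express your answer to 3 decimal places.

First differences Δz: -6, 6, 3, -3, 2, -3, -2, -3
Mean of differences = -0.7500
Numerator Σ(Δz_t−Δz̄)(Δz_{t+1}−Δz̄) = -25.3125
Denominator Σ(Δz_t−Δz̄)² = 111.5000
r_1(Δz) = -25.3125 / 111.5000 = -0.227

-0.227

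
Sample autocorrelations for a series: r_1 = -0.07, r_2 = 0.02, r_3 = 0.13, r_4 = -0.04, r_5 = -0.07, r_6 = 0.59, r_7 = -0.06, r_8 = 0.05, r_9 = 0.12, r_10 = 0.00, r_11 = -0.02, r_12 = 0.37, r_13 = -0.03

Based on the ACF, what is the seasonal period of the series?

The largest autocorrelation is r_6 = 0.59, with a weaker echo at lag 12 (0.37); the remaining lags stay at or below 0.13.
The dominant spike at lag 6 indicates a seasonal period of 6.

6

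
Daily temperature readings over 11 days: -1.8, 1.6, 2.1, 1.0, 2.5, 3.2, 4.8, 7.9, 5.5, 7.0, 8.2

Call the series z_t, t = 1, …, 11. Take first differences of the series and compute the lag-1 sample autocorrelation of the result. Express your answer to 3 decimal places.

-0.329

First differences Δz: 3.4, 0.5, -1.1, 1.5, 0.7, 1.6, 3.1, -2.4, 1.5, 1.2
Mean of differences = 1.0000
Numerator Σ(Δz_t−Δz̄)(Δz_{t+1}−Δz̄) = -9.0100
Denominator Σ(Δz_t−Δz̄)² = 27.3800
r_1(Δz) = -9.0100 / 27.3800 = -0.329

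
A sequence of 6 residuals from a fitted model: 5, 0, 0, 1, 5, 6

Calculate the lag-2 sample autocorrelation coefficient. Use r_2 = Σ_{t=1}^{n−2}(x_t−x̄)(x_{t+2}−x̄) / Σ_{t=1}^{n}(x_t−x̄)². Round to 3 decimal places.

Mean x̄ = (5 + 0 + 0 + 1 + 5 + 6)/6 = 2.8333
Deviations from mean: 2.1667, -2.8333, -2.8333, -1.8333, 2.1667, 3.1667
Σ(x_t−x̄)(x_{t+2}−x̄) = (-6.1389) + (5.1944) + (-6.1389) + (-5.8056) = -12.8889
Denominator Σ(x_t−x̄)² = 38.8333
r_2 = -12.8889 / 38.8333 = -0.332

-0.332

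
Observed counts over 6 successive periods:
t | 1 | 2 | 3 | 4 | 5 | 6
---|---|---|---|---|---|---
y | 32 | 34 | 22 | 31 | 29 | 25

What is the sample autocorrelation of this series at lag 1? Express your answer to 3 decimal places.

-0.331

Mean ȳ = (32 + 34 + 22 + 31 + 29 + 25)/6 = 28.8333
Σ(y_t−ȳ)(y_{t+1}−ȳ) = (16.3611) + (-35.3056) + (-14.8056) + (0.3611) + (-0.6389) = -34.0278
Denominator Σ(y_t−ȳ)² = 102.8333
r_1 = -34.0278 / 102.8333 = -0.331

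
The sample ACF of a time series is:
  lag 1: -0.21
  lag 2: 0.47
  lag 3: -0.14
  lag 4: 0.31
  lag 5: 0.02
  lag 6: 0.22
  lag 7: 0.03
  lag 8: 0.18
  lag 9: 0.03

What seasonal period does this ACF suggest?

2

The largest autocorrelation is r_2 = 0.47, with weaker echoes at lags 4 (0.31), 6 (0.22) and 8 (0.18); the remaining lags stay at or below 0.03.
The dominant spike at lag 2 indicates a seasonal period of 2.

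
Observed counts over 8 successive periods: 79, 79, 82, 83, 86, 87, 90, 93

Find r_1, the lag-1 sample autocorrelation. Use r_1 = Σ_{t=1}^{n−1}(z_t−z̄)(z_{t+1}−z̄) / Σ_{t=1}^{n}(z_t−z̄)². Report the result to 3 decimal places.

Mean z̄ = (79 + 79 + 82 + 83 + 86 + 87 + 90 + 93)/8 = 84.8750
Deviations from mean: -5.8750, -5.8750, -2.8750, -1.8750, 1.1250, 2.1250, 5.1250, 8.1250
Σ(z_t−z̄)(z_{t+1}−z̄) = (34.5156) + (16.8906) + (5.3906) + (-2.1094) + (2.3906) + (10.8906) + (41.6406) = 109.6094
Denominator Σ(z_t−z̄)² = 178.8750
r_1 = 109.6094 / 178.8750 = 0.613

0.613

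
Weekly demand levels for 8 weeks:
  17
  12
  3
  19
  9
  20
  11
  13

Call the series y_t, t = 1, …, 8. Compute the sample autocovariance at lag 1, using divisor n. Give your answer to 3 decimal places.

-15.000

Mean ȳ = (17 + 12 + 3 + 19 + 9 + 20 + 11 + 13)/8 = 13.0000
Σ_{t=1}^{7}(y_t−ȳ)(y_{t+1}−ȳ) = -120.0000
γ_1 = -120.0000 / 8 = -15.000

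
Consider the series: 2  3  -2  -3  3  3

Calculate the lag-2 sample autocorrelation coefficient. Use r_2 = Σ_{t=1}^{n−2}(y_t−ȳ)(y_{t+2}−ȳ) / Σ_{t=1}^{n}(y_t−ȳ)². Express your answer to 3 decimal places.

-0.658

Mean ȳ = (2 + 3 − 2 − 3 + 3 + 3)/6 = 1.0000
Numerator Σ_{t=1}^{4}(y_t−ȳ)(y_{t+2}−ȳ) = -25.0000
Denominator Σ(y_t−ȳ)² = 38.0000
r_2 = -25.0000 / 38.0000 = -0.658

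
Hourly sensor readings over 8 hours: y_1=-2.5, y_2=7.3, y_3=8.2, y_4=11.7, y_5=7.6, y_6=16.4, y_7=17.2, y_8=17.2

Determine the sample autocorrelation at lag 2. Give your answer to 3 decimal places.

0.188

Mean ȳ = (-2.5 + 7.3 + 8.2 + 11.7 + 7.6 + 16.4 + 17.2 + 17.2)/8 = 10.3875
Numerator Σ_{t=1}^{6}(y_t−ȳ)(y_{t+2}−ȳ) = 60.0984
Denominator Σ(y_t−ȳ)² = 318.8688
r_2 = 60.0984 / 318.8688 = 0.188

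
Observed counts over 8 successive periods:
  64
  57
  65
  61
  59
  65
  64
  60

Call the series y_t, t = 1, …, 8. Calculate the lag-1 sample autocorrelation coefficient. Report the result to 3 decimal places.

-0.495

Mean ȳ = (64 + 57 + 65 + 61 + 59 + 65 + 64 + 60)/8 = 61.8750
Deviations from mean: 2.1250, -4.8750, 3.1250, -0.8750, -2.8750, 3.1250, 2.1250, -1.8750
Numerator Σ_{t=1}^{7}(y_t−ȳ)(y_{t+1}−ȳ) = -32.1406
Denominator Σ(y_t−ȳ)² = 64.8750
r_1 = -32.1406 / 64.8750 = -0.495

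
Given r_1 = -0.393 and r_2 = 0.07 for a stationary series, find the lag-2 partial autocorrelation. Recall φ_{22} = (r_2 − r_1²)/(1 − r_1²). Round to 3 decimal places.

φ_{22} = (r_2 − r_1²) / (1 − r_1²)
r_1² = (-0.393)² = 0.154449
Numerator = 0.07 − 0.1544 = -0.0844; denominator = 1 − 0.1544 = 0.8456
φ_{22} = -0.0844 / 0.8456 = -0.100

-0.100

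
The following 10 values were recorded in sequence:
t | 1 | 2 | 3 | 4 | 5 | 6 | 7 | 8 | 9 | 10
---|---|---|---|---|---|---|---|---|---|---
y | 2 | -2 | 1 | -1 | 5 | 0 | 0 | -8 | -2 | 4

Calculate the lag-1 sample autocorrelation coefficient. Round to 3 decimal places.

Mean ȳ = (2 − 2 + 1 − 1 + 5 + 0 + 0 − 8 − 2 + 4)/10 = -0.1000
Numerator Σ_{t=1}^{9}(y_t−ȳ)(y_{t+1}−ȳ) = -4.7100
Denominator Σ(y_t−ȳ)² = 118.9000
r_1 = -4.7100 / 118.9000 = -0.040

-0.040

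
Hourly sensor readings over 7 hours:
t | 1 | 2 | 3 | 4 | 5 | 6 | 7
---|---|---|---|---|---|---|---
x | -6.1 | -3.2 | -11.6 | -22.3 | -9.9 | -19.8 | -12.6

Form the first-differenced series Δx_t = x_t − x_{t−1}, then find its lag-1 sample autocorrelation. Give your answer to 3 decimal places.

-0.572

First differences Δx: 2.9, -8.4, -10.7, 12.4, -9.9, 7.2
Mean of differences = -1.0833
Numerator Σ(Δx_t−Δx̄)(Δx_{t+1}−Δx̄) = -280.3569
Denominator Σ(Δx_t−Δx̄)² = 490.0283
r_1(Δx) = -280.3569 / 490.0283 = -0.572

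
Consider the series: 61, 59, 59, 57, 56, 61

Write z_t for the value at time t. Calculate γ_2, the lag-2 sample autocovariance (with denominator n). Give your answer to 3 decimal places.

-0.731

Mean z̄ = (61 + 59 + 59 + 57 + 56 + 61)/6 = 58.8333
Deviations: 2.1667, 0.1667, 0.1667, -1.8333, -2.8333, 2.1667
Σ_{t=1}^{4}(z_t−z̄)(z_{t+2}−z̄) = -4.3889
γ_2 = -4.3889 / 6 = -0.731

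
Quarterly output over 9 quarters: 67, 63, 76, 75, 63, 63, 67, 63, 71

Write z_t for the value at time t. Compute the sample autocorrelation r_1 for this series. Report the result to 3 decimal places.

0.014

Mean z̄ = (67 + 63 + 76 + 75 + 63 + 63 + 67 + 63 + 71)/9 = 67.5556
Numerator Σ_{t=1}^{8}(z_t−z̄)(z_{t+1}−z̄) = 3.1358
Denominator Σ(z_t−z̄)² = 222.2222
r_1 = 3.1358 / 222.2222 = 0.014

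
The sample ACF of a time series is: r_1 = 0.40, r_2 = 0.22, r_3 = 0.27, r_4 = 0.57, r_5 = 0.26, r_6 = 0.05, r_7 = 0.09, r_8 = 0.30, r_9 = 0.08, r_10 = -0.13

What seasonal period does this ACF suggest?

The largest autocorrelation is r_4 = 0.57; the remaining lags stay at or below 0.40. The elevated value at lag 1 (0.40), dropping to 0.22 at lag 2, reflects decaying short-term dependence rather than seasonality.
The dominant spike at lag 4 indicates a seasonal period of 4.

4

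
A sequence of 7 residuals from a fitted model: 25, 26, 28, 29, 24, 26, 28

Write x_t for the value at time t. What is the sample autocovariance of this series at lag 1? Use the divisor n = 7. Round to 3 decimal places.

-0.292

Mean x̄ = (25 + 26 + 28 + 29 + 24 + 26 + 28)/7 = 26.5714
Σ_{t=1}^{6}(x_t−x̄)(x_{t+1}−x̄) = -2.0408
γ_1 = -2.0408 / 7 = -0.292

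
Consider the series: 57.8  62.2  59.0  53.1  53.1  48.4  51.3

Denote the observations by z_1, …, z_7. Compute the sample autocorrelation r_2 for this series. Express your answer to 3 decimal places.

Mean z̄ = (57.8 + 62.2 + 59.0 + 53.1 + 53.1 + 48.4 + 51.3)/7 = 54.9857
Σ(z_t−z̄)(z_{t+2}−z̄) = (11.2973) + (-13.6041) + (-7.5698) + (12.4188) + (6.9502) = 9.4924
Denominator Σ(z_t−z̄)² = 140.1486
r_2 = 9.4924 / 140.1486 = 0.068

0.068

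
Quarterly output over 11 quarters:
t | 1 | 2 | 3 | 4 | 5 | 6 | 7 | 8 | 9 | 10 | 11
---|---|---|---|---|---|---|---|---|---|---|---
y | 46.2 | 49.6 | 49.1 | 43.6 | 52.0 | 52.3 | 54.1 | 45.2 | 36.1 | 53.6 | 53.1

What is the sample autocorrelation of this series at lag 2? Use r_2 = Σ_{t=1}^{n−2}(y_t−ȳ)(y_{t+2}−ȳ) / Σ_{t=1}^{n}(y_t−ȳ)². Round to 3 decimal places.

-0.528

Mean ȳ = (46.2 + 49.6 + 49.1 + 43.6 + 52.0 + 52.3 + 54.1 + 45.2 + 36.1 + 53.6 + 53.1)/11 = 48.6273
Numerator Σ_{t=1}^{9}(y_t−ȳ)(y_{t+2}−ȳ) = -158.6688
Denominator Σ(y_t−ȳ)² = 300.5618
r_2 = -158.6688 / 300.5618 = -0.528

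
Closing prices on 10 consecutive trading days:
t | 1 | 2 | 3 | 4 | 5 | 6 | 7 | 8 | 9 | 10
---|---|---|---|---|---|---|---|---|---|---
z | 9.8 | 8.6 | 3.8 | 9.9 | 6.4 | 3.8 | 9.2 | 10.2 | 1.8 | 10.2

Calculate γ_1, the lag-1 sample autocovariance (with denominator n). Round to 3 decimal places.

Mean z̄ = (9.8 + 8.6 + 3.8 + 9.9 + 6.4 + 3.8 + 9.2 + 10.2 + 1.8 + 10.2)/10 = 7.3700
Σ_{t=1}^{9}(z_t−z̄)(z_{t+1}−z̄) = -42.3059
γ_1 = -42.3059 / 10 = -4.231

-4.231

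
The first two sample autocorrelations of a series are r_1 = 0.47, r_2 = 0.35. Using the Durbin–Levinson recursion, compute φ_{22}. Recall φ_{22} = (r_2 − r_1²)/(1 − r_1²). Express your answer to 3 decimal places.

0.166

φ_{22} = (r_2 − r_1²) / (1 − r_1²)
r_1² = (0.47)² = 0.2209
Numerator = 0.35 − 0.2209 = 0.1291; denominator = 1 − 0.2209 = 0.7791
φ_{22} = 0.1291 / 0.7791 = 0.166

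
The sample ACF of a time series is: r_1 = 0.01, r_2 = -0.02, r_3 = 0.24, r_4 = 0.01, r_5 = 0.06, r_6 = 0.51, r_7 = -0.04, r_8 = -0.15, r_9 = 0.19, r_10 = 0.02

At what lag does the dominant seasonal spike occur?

The largest autocorrelation is r_6 = 0.51; the remaining lags stay at or below 0.24.
The dominant spike at lag 6 indicates a seasonal period of 6.

6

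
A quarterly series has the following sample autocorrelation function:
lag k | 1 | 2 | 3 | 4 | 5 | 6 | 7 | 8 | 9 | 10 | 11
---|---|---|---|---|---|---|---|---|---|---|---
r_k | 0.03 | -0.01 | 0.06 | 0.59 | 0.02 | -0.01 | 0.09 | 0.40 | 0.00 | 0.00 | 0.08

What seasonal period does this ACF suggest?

The largest autocorrelation is r_4 = 0.59, with a weaker echo at lag 8 (0.40); the remaining lags stay at or below 0.09.
The dominant spike at lag 4 indicates a seasonal period of 4.

4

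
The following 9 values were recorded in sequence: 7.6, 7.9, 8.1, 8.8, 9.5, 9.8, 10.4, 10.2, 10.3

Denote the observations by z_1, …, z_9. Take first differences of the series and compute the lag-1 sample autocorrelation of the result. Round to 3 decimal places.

First differences Δz: 0.3, 0.2, 0.7, 0.7, 0.3, 0.6, -0.2, 0.1
Mean of differences = 0.3375
Numerator Σ(Δz_t−Δz̄)(Δz_{t+1}−Δz̄) = 0.0498
Denominator Σ(Δz_t−Δz̄)² = 0.6988
r_1(Δz) = 0.0498 / 0.6988 = 0.071

0.071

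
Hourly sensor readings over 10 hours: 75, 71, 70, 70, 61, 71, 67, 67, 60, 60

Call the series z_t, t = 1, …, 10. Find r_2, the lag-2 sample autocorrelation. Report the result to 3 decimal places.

Mean z̄ = (75 + 71 + 70 + 70 + 61 + 71 + 67 + 67 + 60 + 60)/10 = 67.2000
Numerator Σ_{t=1}^{8}(z_t−z̄)(z_{t+2}−z̄) = 29.1200
Denominator Σ(z_t−z̄)² = 247.6000
r_2 = 29.1200 / 247.6000 = 0.118

0.118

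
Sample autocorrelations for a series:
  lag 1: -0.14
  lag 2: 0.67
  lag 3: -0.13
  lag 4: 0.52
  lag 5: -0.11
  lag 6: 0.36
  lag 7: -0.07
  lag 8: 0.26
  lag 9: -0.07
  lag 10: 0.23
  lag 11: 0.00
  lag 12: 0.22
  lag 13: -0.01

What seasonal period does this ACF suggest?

The largest autocorrelation is r_2 = 0.67, with weaker echoes at lags 4 (0.52), 6 (0.36), 8 (0.26), 10 (0.23) and 12 (0.22); the remaining lags stay at or below 0.00.
The dominant spike at lag 2 indicates a seasonal period of 2.

2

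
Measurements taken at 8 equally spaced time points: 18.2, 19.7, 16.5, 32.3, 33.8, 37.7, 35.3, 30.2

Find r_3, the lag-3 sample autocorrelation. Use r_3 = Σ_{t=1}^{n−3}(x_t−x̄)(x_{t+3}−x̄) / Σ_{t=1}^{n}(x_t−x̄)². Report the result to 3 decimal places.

Mean x̄ = (18.2 + 19.7 + 16.5 + 32.3 + 33.8 + 37.7 + 35.3 + 30.2)/8 = 27.9625
Deviations from mean: -9.7625, -8.2625, -11.4625, 4.3375, 5.8375, 9.7375, 7.3375, 2.2375
Numerator Σ_{t=1}^{5}(x_t−x̄)(x_{t+3}−x̄) = -157.3055
Denominator Σ(x_t−x̄)² = 501.5188
r_3 = -157.3055 / 501.5188 = -0.314

-0.314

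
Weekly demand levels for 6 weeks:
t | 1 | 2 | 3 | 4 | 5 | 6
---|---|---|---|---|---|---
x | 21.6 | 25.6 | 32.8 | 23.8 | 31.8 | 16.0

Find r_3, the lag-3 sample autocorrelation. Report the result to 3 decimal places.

Mean x̄ = (21.6 + 25.6 + 32.8 + 23.8 + 31.8 + 16.0)/6 = 25.2667
Deviations from mean: -3.6667, 0.3333, 7.5333, -1.4667, 6.5333, -9.2667
Σ(x_t−x̄)(x_{t+3}−x̄) = (5.3778) + (2.1778) + (-69.8089) = -62.2533
Denominator Σ(x_t−x̄)² = 201.0133
r_3 = -62.2533 / 201.0133 = -0.310

-0.310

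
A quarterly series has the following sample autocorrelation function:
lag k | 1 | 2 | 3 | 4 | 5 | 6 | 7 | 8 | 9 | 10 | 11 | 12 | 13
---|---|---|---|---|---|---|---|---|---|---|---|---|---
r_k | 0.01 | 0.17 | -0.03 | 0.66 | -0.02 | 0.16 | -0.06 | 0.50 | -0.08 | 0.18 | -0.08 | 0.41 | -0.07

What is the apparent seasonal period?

4

The largest autocorrelation is r_4 = 0.66, with weaker echoes at lags 8 (0.50) and 12 (0.41); the remaining lags stay at or below 0.18.
The dominant spike at lag 4 indicates a seasonal period of 4.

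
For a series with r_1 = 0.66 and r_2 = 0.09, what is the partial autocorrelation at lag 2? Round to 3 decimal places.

φ_{22} = (r_2 − r_1²) / (1 − r_1²)
r_1² = (0.66)² = 0.4356
Numerator = 0.09 − 0.4356 = -0.3456; denominator = 1 − 0.4356 = 0.5644
φ_{22} = -0.3456 / 0.5644 = -0.612

-0.612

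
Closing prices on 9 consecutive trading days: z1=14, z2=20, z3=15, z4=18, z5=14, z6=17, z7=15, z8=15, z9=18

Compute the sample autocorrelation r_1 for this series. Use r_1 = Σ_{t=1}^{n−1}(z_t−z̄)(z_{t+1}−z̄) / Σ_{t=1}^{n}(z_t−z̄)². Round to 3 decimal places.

Mean z̄ = (14 + 20 + 15 + 18 + 14 + 17 + 15 + 15 + 18)/9 = 16.2222
Numerator Σ_{t=1}^{8}(z_t−z̄)(z_{t+1}−z̄) = -22.4938
Denominator Σ(z_t−z̄)² = 35.5556
r_1 = -22.4938 / 35.5556 = -0.633

-0.633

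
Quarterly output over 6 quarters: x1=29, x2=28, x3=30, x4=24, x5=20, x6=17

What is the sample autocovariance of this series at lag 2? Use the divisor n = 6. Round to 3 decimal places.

0.185

Mean x̄ = (29 + 28 + 30 + 24 + 20 + 17)/6 = 24.6667
Deviations: 4.3333, 3.3333, 5.3333, -0.6667, -4.6667, -7.6667
Σ_{t=1}^{4}(x_t−x̄)(x_{t+2}−x̄) = 1.1111
γ_2 = 1.1111 / 6 = 0.185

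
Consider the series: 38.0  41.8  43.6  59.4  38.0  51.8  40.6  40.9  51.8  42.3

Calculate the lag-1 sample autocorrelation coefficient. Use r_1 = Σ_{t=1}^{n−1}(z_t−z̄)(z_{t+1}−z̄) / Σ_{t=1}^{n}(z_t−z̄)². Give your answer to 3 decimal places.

-0.438

Mean z̄ = (38.0 + 41.8 + 43.6 + 59.4 + 38.0 + 51.8 + 40.6 + 40.9 + 51.8 + 42.3)/10 = 44.8200
Numerator Σ_{t=1}^{9}(z_t−z̄)(z_{t+1}−z̄) = -198.4104
Denominator Σ(z_t−z̄)² = 453.1760
r_1 = -198.4104 / 453.1760 = -0.438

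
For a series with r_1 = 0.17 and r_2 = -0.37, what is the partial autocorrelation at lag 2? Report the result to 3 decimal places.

φ_{22} = (r_2 − r_1²) / (1 − r_1²)
r_1² = (0.17)² = 0.0289
Numerator = -0.37 − 0.0289 = -0.3989; denominator = 1 − 0.0289 = 0.9711
φ_{22} = -0.3989 / 0.9711 = -0.411

-0.411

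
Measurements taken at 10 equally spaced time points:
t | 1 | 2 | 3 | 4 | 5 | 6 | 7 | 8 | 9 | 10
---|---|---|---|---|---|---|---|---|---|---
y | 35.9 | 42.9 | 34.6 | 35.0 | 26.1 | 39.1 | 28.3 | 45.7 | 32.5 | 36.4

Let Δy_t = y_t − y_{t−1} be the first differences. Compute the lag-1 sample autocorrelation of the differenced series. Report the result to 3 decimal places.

First differences Δy: 7.0, -8.3, 0.4, -8.9, 13.0, -10.8, 17.4, -13.2, 3.9
Mean of differences = 0.0556
Numerator Σ(Δy_t−Δȳ)(Δy_{t+1}−Δȳ) = -789.5853
Denominator Σ(Δy_t−Δȳ)² = 975.0822
r_1(Δy) = -789.5853 / 975.0822 = -0.810

-0.810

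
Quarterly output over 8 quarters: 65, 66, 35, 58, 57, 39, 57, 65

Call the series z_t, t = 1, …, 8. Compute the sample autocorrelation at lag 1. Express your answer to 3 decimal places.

-0.205

Mean z̄ = (65 + 66 + 35 + 58 + 57 + 39 + 57 + 65)/8 = 55.2500
Deviations from mean: 9.7500, 10.7500, -20.2500, 2.7500, 1.7500, -16.2500, 1.7500, 9.7500
Numerator Σ_{t=1}^{7}(z_t−z̄)(z_{t+1}−z̄) = -203.5625
Denominator Σ(z_t−z̄)² = 993.5000
r_1 = -203.5625 / 993.5000 = -0.205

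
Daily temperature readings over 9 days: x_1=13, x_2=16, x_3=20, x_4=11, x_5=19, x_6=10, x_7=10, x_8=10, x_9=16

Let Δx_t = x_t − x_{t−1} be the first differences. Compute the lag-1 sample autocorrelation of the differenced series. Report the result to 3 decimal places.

First differences Δx: 3, 4, -9, 8, -9, 0, 0, 6
Mean of differences = 0.3750
Numerator Σ(Δx_t−Δx̄)(Δx_{t+1}−Δx̄) = -165.8906
Denominator Σ(Δx_t−Δx̄)² = 285.8750
r_1(Δx) = -165.8906 / 285.8750 = -0.580

-0.580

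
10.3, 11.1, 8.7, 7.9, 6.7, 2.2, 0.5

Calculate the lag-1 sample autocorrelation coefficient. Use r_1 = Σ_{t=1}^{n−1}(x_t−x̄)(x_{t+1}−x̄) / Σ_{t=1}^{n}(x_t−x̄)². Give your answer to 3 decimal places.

Mean x̄ = (10.3 + 11.1 + 8.7 + 7.9 + 6.7 + 2.2 + 0.5)/7 = 6.7714
Deviations from mean: 3.5286, 4.3286, 1.9286, 1.1286, -0.0714, -4.5714, -6.2714
Σ(x_t−x̄)(x_{t+1}−x̄) = (15.2737) + (8.3480) + (2.1765) + (-0.0806) + (0.3265) + (28.6694) = 54.7135
Denominator Σ(x_t−x̄)² = 96.4143
r_1 = 54.7135 / 96.4143 = 0.567

0.567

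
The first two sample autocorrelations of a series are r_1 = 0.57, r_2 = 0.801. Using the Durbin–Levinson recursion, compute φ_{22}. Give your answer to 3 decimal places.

0.705

φ_{22} = (r_2 − r_1²) / (1 − r_1²)
r_1² = (0.57)² = 0.3249
Numerator = 0.801 − 0.3249 = 0.4761; denominator = 1 − 0.3249 = 0.6751
φ_{22} = 0.4761 / 0.6751 = 0.705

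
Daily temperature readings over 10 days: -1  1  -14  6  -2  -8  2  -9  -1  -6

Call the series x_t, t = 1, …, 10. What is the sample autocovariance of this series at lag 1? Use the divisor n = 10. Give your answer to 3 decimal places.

-20.424

Mean x̄ = (-1 + 1 − 14 + 6 − 2 − 8 + 2 − 9 − 1 − 6)/10 = -3.2000
Σ_{t=1}^{9}(x_t−x̄)(x_{t+1}−x̄) = -204.2400
γ_1 = -204.2400 / 10 = -20.424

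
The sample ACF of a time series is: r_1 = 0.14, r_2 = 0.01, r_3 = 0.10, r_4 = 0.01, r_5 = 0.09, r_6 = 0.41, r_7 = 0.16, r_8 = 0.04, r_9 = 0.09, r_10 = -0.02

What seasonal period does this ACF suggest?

The largest autocorrelation is r_6 = 0.41; the remaining lags stay at or below 0.16.
The dominant spike at lag 6 indicates a seasonal period of 6.

6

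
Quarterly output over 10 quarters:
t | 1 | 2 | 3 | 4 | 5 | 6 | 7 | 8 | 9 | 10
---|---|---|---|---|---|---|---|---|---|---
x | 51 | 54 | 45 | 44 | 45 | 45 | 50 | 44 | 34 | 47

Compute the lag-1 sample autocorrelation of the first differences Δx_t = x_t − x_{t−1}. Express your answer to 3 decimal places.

-0.305

First differences Δx: 3, -9, -1, 1, 0, 5, -6, -10, 13
Mean of differences = -0.4444
Numerator Σ(Δx_t−Δx̄)(Δx_{t+1}−Δx̄) = -128.0864
Denominator Σ(Δx_t−Δx̄)² = 420.2222
r_1(Δx) = -128.0864 / 420.2222 = -0.305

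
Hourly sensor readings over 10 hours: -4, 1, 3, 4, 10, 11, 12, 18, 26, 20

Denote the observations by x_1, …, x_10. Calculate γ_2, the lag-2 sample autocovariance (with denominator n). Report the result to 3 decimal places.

Mean x̄ = (-4 + 1 + 3 + 4 + 10 + 11 + 12 + 18 + 26 + 20)/10 = 10.1000
Σ_{t=1}^{8}(x_t−x̄)(x_{t+2}−x̄) = 266.1800
γ_2 = 266.1800 / 10 = 26.618

26.618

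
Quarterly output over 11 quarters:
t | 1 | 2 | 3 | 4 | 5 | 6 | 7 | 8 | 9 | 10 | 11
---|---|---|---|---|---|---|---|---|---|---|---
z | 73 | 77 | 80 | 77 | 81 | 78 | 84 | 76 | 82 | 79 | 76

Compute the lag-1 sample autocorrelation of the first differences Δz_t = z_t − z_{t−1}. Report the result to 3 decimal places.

First differences Δz: 4, 3, -3, 4, -3, 6, -8, 6, -3, -3
Mean of differences = 0.3000
Numerator Σ(Δz_t−Δz̄)(Δz_{t+1}−Δz̄) = -144.6900
Denominator Σ(Δz_t−Δz̄)² = 212.1000
r_1(Δz) = -144.6900 / 212.1000 = -0.682

-0.682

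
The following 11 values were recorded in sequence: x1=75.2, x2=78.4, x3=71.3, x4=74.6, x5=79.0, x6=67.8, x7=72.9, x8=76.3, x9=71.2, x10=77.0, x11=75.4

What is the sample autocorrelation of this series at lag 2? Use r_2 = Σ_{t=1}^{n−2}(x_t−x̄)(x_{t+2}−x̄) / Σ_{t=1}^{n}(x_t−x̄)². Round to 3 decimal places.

Mean x̄ = (75.2 + 78.4 + 71.3 + 74.6 + 79.0 + 67.8 + 72.9 + 76.3 + 71.2 + 77.0 + 75.4)/11 = 74.4636
Numerator Σ_{t=1}^{9}(x_t−x̄)(x_{t+2}−x̄) = -29.6781
Denominator Σ(x_t−x̄)² = 114.8255
r_2 = -29.6781 / 114.8255 = -0.258

-0.258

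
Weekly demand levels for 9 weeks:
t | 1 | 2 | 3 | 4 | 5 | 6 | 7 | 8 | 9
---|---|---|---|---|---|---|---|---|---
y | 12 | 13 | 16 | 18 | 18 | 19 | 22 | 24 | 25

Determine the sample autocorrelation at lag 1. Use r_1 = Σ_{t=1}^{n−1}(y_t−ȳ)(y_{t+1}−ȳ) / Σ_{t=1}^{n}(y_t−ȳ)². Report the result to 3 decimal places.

Mean ȳ = (12 + 13 + 16 + 18 + 18 + 19 + 22 + 24 + 25)/9 = 18.5556
Numerator Σ_{t=1}^{8}(y_t−ȳ)(y_{t+1}−ȳ) = 107.4691
Denominator Σ(y_t−ȳ)² = 164.2222
r_1 = 107.4691 / 164.2222 = 0.654

0.654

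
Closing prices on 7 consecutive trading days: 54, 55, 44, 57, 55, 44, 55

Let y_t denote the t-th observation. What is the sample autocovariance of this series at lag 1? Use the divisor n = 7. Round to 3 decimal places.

Mean ȳ = (54 + 55 + 44 + 57 + 55 + 44 + 55)/7 = 52.0000
Σ_{t=1}^{6}(y_t−ȳ)(y_{t+1}−ȳ) = -91.0000
γ_1 = -91.0000 / 7 = -13.000

-13.000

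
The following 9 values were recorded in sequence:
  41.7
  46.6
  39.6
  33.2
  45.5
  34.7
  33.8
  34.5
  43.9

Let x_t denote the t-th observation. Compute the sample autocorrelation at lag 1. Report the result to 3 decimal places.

-0.082

Mean x̄ = (41.7 + 46.6 + 39.6 + 33.2 + 45.5 + 34.7 + 33.8 + 34.5 + 43.9)/9 = 39.2778
Numerator Σ_{t=1}^{8}(x_t−x̄)(x_{t+1}−x̄) = -19.0005
Denominator Σ(x_t−x̄)² = 230.3956
r_1 = -19.0005 / 230.3956 = -0.082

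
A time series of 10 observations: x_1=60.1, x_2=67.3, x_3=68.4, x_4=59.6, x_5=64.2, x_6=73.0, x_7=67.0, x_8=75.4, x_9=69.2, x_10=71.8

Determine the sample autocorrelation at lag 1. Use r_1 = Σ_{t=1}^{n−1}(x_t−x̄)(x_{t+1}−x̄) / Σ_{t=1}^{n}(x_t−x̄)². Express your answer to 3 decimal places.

0.065

Mean x̄ = (60.1 + 67.3 + 68.4 + 59.6 + 64.2 + 73.0 + 67.0 + 75.4 + 69.2 + 71.8)/10 = 67.6000
Numerator Σ_{t=1}^{9}(x_t−x̄)(x_{t+1}−x̄) = 15.7300
Denominator Σ(x_t−x̄)² = 243.1000
r_1 = 15.7300 / 243.1000 = 0.065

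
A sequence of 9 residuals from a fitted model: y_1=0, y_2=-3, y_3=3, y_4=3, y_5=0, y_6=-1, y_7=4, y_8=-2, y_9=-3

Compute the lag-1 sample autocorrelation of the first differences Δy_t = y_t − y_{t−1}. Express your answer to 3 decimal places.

First differences Δy: -3, 6, 0, -3, -1, 5, -6, -1
Mean of differences = -0.3750
Numerator Σ(Δy_t−Δȳ)(Δy_{t+1}−Δȳ) = -43.7656
Denominator Σ(Δy_t−Δȳ)² = 115.8750
r_1(Δy) = -43.7656 / 115.8750 = -0.378

-0.378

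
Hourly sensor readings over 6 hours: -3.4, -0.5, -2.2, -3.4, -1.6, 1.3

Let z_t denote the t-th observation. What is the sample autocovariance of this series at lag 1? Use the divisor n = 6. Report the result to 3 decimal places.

-0.267

Mean z̄ = (-3.4 − 0.5 − 2.2 − 3.4 − 1.6 + 1.3)/6 = -1.6333
Σ_{t=1}^{5}(z_t−z̄)(z_{t+1}−z̄) = -1.6044
γ_1 = -1.6044 / 6 = -0.267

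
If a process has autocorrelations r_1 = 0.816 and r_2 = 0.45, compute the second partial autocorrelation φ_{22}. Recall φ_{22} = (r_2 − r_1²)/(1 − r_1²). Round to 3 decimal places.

-0.646

φ_{22} = (r_2 − r_1²) / (1 − r_1²)
r_1² = (0.816)² = 0.665856
Numerator = 0.45 − 0.6659 = -0.2159; denominator = 1 − 0.6659 = 0.3341
φ_{22} = -0.2159 / 0.3341 = -0.646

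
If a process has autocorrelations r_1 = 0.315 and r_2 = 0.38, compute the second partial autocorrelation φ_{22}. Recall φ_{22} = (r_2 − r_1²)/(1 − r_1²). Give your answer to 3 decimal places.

0.312

φ_{22} = (r_2 − r_1²) / (1 − r_1²)
r_1² = (0.315)² = 0.099225
Numerator = 0.38 − 0.0992 = 0.2808; denominator = 1 − 0.0992 = 0.9008
φ_{22} = 0.2808 / 0.9008 = 0.312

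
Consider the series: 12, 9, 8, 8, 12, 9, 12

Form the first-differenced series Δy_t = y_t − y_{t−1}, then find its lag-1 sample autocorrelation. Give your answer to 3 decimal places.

First differences Δy: -3, -1, 0, 4, -3, 3
Mean of differences = 0.0000
Numerator Σ(Δy_t−Δȳ)(Δy_{t+1}−Δȳ) = -18.0000
Denominator Σ(Δy_t−Δȳ)² = 44.0000
r_1(Δy) = -18.0000 / 44.0000 = -0.409

-0.409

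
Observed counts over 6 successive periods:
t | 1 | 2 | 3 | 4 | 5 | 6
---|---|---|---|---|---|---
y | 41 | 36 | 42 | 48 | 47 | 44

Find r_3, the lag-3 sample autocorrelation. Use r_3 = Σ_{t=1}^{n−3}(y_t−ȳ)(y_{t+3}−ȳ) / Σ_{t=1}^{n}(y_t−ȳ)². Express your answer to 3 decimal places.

Mean ȳ = (41 + 36 + 42 + 48 + 47 + 44)/6 = 43.0000
Deviations from mean: -2.0000, -7.0000, -1.0000, 5.0000, 4.0000, 1.0000
Numerator Σ_{t=1}^{3}(y_t−ȳ)(y_{t+3}−ȳ) = -39.0000
Denominator Σ(y_t−ȳ)² = 96.0000
r_3 = -39.0000 / 96.0000 = -0.406

-0.406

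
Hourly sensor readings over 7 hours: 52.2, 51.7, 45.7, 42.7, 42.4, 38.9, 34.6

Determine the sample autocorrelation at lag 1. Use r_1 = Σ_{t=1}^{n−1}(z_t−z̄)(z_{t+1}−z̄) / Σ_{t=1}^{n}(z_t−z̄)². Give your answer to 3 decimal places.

0.533

Mean z̄ = (52.2 + 51.7 + 45.7 + 42.7 + 42.4 + 38.9 + 34.6)/7 = 44.0286
Σ(z_t−z̄)(z_{t+1}−z̄) = (62.6865) + (12.8222) + (-2.2206) + (2.1637) + (8.3522) + (48.3551) = 132.1592
Denominator Σ(z_t−z̄)² = 248.0343
r_1 = 132.1592 / 248.0343 = 0.533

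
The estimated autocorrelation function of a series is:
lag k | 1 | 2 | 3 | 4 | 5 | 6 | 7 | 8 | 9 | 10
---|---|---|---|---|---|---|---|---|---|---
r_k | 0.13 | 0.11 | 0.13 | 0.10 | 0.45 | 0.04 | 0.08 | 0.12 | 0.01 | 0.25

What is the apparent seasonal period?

The largest autocorrelation is r_5 = 0.45, with a weaker echo at lag 10 (0.25); the remaining lags stay at or below 0.13.
The dominant spike at lag 5 indicates a seasonal period of 5.

5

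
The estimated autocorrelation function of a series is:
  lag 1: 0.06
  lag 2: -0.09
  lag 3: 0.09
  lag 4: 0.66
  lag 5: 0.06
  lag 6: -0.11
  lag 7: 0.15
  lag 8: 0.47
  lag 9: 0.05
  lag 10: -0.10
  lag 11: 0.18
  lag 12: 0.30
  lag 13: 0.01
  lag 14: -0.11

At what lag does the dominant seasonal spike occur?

The largest autocorrelation is r_4 = 0.66, with weaker echoes at lags 8 (0.47) and 12 (0.30); the remaining lags stay at or below 0.18.
The dominant spike at lag 4 indicates a seasonal period of 4.

4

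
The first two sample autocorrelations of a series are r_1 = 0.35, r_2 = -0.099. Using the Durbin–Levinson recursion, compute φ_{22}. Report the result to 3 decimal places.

-0.252

φ_{22} = (r_2 − r_1²) / (1 − r_1²)
r_1² = (0.35)² = 0.1225
Numerator = -0.099 − 0.1225 = -0.2215; denominator = 1 − 0.1225 = 0.8775
φ_{22} = -0.2215 / 0.8775 = -0.252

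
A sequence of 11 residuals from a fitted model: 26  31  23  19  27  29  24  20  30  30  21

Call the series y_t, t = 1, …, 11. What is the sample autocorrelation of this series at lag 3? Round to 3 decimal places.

0.167

Mean ȳ = (26 + 31 + 23 + 19 + 27 + 29 + 24 + 20 + 30 + 30 + 21)/11 = 25.4545
Numerator Σ_{t=1}^{8}(y_t−ȳ)(y_{t+3}−ȳ) = 31.1074
Denominator Σ(y_t−ȳ)² = 186.7273
r_3 = 31.1074 / 186.7273 = 0.167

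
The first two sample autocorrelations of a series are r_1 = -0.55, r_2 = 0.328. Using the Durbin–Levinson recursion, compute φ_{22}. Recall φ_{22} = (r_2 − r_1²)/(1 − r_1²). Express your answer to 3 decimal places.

φ_{22} = (r_2 − r_1²) / (1 − r_1²)
r_1² = (-0.55)² = 0.3025
Numerator = 0.328 − 0.3025 = 0.0255; denominator = 1 − 0.3025 = 0.6975
φ_{22} = 0.0255 / 0.6975 = 0.037

0.037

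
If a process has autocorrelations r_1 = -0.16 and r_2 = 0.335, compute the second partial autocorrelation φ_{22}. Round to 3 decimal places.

0.318

φ_{22} = (r_2 − r_1²) / (1 − r_1²)
r_1² = (-0.16)² = 0.0256
Numerator = 0.335 − 0.0256 = 0.3094; denominator = 1 − 0.0256 = 0.9744
φ_{22} = 0.3094 / 0.9744 = 0.318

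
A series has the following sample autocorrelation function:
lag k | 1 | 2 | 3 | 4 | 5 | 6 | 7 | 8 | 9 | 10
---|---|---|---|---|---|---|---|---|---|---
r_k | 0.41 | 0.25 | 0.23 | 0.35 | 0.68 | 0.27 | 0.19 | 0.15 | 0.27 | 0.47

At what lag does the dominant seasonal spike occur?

The largest autocorrelation is r_5 = 0.68, with a weaker echo at lag 10 (0.47); the remaining lags stay at or below 0.41. The elevated value at lag 1 (0.41), dropping to 0.25 at lag 2, reflects decaying short-term dependence rather than seasonality.
The dominant spike at lag 5 indicates a seasonal period of 5.

5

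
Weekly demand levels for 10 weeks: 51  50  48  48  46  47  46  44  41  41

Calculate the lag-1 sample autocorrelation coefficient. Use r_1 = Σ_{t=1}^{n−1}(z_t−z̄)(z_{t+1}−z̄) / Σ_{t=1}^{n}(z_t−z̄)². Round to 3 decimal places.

Mean z̄ = (51 + 50 + 48 + 48 + 46 + 47 + 46 + 44 + 41 + 41)/10 = 46.2000
Numerator Σ_{t=1}^{9}(z_t−z̄)(z_{t+1}−z̄) = 66.5600
Denominator Σ(z_t−z̄)² = 103.6000
r_1 = 66.5600 / 103.6000 = 0.642

0.642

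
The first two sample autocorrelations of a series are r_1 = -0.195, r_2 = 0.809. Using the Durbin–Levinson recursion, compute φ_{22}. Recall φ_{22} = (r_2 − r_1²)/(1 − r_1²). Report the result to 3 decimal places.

φ_{22} = (r_2 − r_1²) / (1 − r_1²)
r_1² = (-0.195)² = 0.038025
Numerator = 0.809 − 0.0380 = 0.7710; denominator = 1 − 0.0380 = 0.9620
φ_{22} = 0.7710 / 0.9620 = 0.801

0.801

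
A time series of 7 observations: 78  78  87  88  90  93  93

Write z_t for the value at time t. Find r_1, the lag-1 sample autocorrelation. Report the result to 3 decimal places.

0.568

Mean z̄ = (78 + 78 + 87 + 88 + 90 + 93 + 93)/7 = 86.7143
Deviations from mean: -8.7143, -8.7143, 0.2857, 1.2857, 3.2857, 6.2857, 6.2857
Numerator Σ_{t=1}^{6}(z_t−z̄)(z_{t+1}−z̄) = 138.2041
Denominator Σ(z_t−z̄)² = 243.4286
r_1 = 138.2041 / 243.4286 = 0.568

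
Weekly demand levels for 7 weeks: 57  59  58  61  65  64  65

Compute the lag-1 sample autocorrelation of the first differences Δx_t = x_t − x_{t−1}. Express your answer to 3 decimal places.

-0.302

First differences Δx: 2, -1, 3, 4, -1, 1
Mean of differences = 1.3333
Numerator Σ(Δx_t−Δx̄)(Δx_{t+1}−Δx̄) = -6.4444
Denominator Σ(Δx_t−Δx̄)² = 21.3333
r_1(Δx) = -6.4444 / 21.3333 = -0.302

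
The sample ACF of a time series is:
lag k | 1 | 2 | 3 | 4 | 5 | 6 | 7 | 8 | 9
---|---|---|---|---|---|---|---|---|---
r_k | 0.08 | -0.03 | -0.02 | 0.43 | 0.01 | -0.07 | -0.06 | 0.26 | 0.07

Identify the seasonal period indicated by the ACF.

4

The largest autocorrelation is r_4 = 0.43, with a weaker echo at lag 8 (0.26); the remaining lags stay at or below 0.08.
The dominant spike at lag 4 indicates a seasonal period of 4.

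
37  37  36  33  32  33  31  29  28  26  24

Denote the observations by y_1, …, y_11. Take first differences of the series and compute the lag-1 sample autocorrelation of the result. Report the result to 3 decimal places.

-0.082

First differences Δy: 0, -1, -3, -1, 1, -2, -2, -1, -2, -2
Mean of differences = -1.3000
Numerator Σ(Δy_t−Δȳ)(Δy_{t+1}−Δȳ) = -0.9900
Denominator Σ(Δy_t−Δȳ)² = 12.1000
r_1(Δy) = -0.9900 / 12.1000 = -0.082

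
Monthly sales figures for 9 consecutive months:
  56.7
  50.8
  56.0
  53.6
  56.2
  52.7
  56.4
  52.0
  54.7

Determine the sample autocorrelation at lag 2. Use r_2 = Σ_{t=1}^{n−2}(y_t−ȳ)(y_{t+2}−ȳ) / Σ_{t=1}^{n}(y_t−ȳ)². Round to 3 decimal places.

Mean ȳ = (56.7 + 50.8 + 56.0 + 53.6 + 56.2 + 52.7 + 56.4 + 52.0 + 54.7)/9 = 54.3444
Σ(y_t−ȳ)(y_{t+2}−ȳ) = (3.8998) + (2.6386) + (3.0720) + (1.2242) + (3.8142) + (3.8553) + (0.7309) = 19.2349
Denominator Σ(y_t−ȳ)² = 37.4022
r_2 = 19.2349 / 37.4022 = 0.514

0.514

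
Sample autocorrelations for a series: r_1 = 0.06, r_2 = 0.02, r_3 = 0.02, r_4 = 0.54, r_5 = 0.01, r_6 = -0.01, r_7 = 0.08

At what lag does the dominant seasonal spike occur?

4

The largest autocorrelation is r_4 = 0.54; the remaining lags stay at or below 0.08.
The dominant spike at lag 4 indicates a seasonal period of 4.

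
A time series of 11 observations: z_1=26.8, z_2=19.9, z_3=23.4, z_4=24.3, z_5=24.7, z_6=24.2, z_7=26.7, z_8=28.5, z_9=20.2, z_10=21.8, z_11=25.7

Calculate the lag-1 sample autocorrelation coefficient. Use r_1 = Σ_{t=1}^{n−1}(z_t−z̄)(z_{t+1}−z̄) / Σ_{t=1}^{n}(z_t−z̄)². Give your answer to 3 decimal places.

-0.110

Mean z̄ = (26.8 + 19.9 + 23.4 + 24.3 + 24.7 + 24.2 + 26.7 + 28.5 + 20.2 + 21.8 + 25.7)/11 = 24.2000
Numerator Σ_{t=1}^{10}(z_t−z̄)(z_{t+1}−z̄) = -8.2200
Denominator Σ(z_t−z̄)² = 74.9000
r_1 = -8.2200 / 74.9000 = -0.110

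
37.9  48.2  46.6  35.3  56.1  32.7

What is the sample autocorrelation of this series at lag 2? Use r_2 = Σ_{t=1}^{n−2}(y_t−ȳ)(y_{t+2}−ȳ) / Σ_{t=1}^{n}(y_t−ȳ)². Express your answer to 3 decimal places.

Mean ȳ = (37.9 + 48.2 + 46.6 + 35.3 + 56.1 + 32.7)/6 = 42.8000
Deviations from mean: -4.9000, 5.4000, 3.8000, -7.5000, 13.3000, -10.1000
Numerator Σ_{t=1}^{4}(y_t−ȳ)(y_{t+2}−ȳ) = 67.1700
Denominator Σ(y_t−ȳ)² = 402.7600
r_2 = 67.1700 / 402.7600 = 0.167

0.167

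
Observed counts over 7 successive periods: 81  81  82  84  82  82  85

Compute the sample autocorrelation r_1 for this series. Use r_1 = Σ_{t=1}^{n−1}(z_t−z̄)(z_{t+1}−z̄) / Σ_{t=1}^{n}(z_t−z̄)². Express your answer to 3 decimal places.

0.028

Mean z̄ = (81 + 81 + 82 + 84 + 82 + 82 + 85)/7 = 82.4286
Σ(z_t−z̄)(z_{t+1}−z̄) = (2.0408) + (0.6122) + (-0.6735) + (-0.6735) + (0.1837) + (-1.1020) = 0.3878
Denominator Σ(z_t−z̄)² = 13.7143
r_1 = 0.3878 / 13.7143 = 0.028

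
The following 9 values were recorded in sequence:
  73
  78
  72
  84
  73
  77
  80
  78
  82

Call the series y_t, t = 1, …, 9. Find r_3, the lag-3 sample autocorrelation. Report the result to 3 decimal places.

Mean ȳ = (73 + 78 + 72 + 84 + 73 + 77 + 80 + 78 + 82)/9 = 77.4444
Σ(y_t−ȳ)(y_{t+3}−ȳ) = (-29.1358) + (-2.4691) + (2.4198) + (16.7531) + (-2.4691) + (-2.0247) = -16.9259
Denominator Σ(y_t−ȳ)² = 140.2222
r_3 = -16.9259 / 140.2222 = -0.121

-0.121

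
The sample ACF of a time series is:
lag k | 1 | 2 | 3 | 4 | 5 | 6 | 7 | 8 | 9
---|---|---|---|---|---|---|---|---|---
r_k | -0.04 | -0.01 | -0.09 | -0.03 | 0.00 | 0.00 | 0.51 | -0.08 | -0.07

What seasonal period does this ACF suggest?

7

The largest autocorrelation is r_7 = 0.51; the remaining lags stay at or below 0.00.
The dominant spike at lag 7 indicates a seasonal period of 7.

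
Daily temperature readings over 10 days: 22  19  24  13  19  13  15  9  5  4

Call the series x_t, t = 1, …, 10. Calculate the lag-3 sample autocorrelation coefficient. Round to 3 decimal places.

-0.051

Mean x̄ = (22 + 19 + 24 + 13 + 19 + 13 + 15 + 9 + 5 + 4)/10 = 14.3000
Numerator Σ_{t=1}^{7}(x_t−x̄)(x_{t+3}−x̄) = -21.4700
Denominator Σ(x_t−x̄)² = 422.1000
r_3 = -21.4700 / 422.1000 = -0.051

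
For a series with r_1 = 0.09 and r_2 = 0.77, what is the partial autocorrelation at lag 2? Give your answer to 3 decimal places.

φ_{22} = (r_2 − r_1²) / (1 − r_1²)
r_1² = (0.09)² = 0.0081
Numerator = 0.77 − 0.0081 = 0.7619; denominator = 1 − 0.0081 = 0.9919
φ_{22} = 0.7619 / 0.9919 = 0.768

0.768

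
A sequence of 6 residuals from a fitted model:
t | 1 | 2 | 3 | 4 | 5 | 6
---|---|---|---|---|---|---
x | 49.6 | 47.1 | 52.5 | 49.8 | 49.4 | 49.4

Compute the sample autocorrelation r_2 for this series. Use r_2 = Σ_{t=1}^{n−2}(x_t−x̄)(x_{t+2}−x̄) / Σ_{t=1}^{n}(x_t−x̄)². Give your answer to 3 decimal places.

Mean x̄ = (49.6 + 47.1 + 52.5 + 49.8 + 49.4 + 49.4)/6 = 49.6333
Σ(x_t−x̄)(x_{t+2}−x̄) = (-0.0956) + (-0.4222) + (-0.6689) + (-0.0389) = -1.2256
Denominator Σ(x_t−x̄)² = 14.7733
r_2 = -1.2256 / 14.7733 = -0.083

-0.083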